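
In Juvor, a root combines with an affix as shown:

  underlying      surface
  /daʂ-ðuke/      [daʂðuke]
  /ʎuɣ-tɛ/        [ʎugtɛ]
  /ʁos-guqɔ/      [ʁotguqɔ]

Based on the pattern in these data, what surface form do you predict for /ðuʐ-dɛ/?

[ðuɖdɛ]

The data show regressive manner assimilation: /ɣ/ → [g] before /t/; /s/ → [t] before /g/. In each pair only manner changes, matching the following consonant, while place and voice stay constant.
Nothing changes in [daʂðuke]: there the adjacent consonants already agree in manner (/ʂ/ and /ð/ are both fricatives), so this form is consistent with the same rule.
/ʐ/ is a voiced retroflex fricative. The following trigger /d/ is a stop, so /ʐ/ must become a stop as well.
A voiced retroflex stop is [ɖ], so the surface segment is [ɖ].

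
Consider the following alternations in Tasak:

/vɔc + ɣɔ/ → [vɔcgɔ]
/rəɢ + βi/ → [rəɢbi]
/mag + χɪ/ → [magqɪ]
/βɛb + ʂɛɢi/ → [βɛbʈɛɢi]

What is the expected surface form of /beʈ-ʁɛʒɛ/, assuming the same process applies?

The data show progressive manner assimilation: /ɣ/ → [g] after /c/; /β/ → [b] after /ɢ/; /χ/ → [q] after /g/; /ʂ/ → [ʈ] after /b/. In each pair only manner changes, matching the preceding consonant, while place and voice stay constant.
/ʁ/ is a voiced uvular fricative. The preceding trigger /ʈ/ is a stop, so /ʁ/ must become a stop as well.
Changing only its manner to stop gives [ɢ] — the voiced uvular stop.

[beʈɢɛʒɛ]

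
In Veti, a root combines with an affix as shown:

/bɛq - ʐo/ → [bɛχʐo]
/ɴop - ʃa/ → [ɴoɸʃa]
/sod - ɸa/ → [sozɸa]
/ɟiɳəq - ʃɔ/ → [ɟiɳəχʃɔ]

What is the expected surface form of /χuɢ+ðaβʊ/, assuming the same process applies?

[χuʁðaβʊ]

The data show regressive manner assimilation: /q/ → [χ] before /ʐ/; /p/ → [ɸ] before /ʃ/; /d/ → [z] before /ɸ/; /q/ → [χ] before /ʃ/. In each pair only manner changes, matching the following consonant, while place and voice stay constant.
/ɢ/ is a voiced uvular stop. The following trigger /ð/ is a fricative, so /ɢ/ must become a fricative as well.
Changing only its manner to fricative gives [ʁ] — the voiced uvular fricative.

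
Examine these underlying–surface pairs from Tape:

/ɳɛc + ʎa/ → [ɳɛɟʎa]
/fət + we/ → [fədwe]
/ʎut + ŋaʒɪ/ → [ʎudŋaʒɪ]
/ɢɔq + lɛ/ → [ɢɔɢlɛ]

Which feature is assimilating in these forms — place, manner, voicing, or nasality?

voicing

Underlying /c/ is realised as [ɟ] next to /ʎ/; /ʎ/ itself does not change.
/c/ is voiceless while /ʎ/ is voiced; the output [ɟ] is voiced, matching the trigger — so the feature that spreads is voicing.
The other alternating forms pattern the same way: /t/ → [d] before /w/ (voiceless → voiced, matching voiced); /t/ → [d] before /ŋ/ (voiceless → voiced, matching voiced); /q/ → [ɢ] before /l/ (voiceless → voiced, matching voiced) — only voicing changes, and always toward the following segment.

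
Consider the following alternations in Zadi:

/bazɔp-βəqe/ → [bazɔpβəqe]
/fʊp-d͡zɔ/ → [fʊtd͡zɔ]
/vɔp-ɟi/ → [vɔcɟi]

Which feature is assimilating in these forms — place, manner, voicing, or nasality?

Underlying /p/ is realised as [t] next to /d͡z/; /d͡z/ itself does not change.
/p/ is bilabial while /d͡z/ is alveolar; the output [t] is alveolar, matching the trigger — so the feature that spreads is place.
The other alternating form patterns the same way: /p/ → [c] before /ɟ/ (bilabial → palatal, matching palatal) — only place changes, and always toward the following segment.
Nothing changes in [bazɔpβəqe]: there the adjacent consonants already agree in place (/p/ and /β/ are both bilabial), so this form is consistent with the same rule.

place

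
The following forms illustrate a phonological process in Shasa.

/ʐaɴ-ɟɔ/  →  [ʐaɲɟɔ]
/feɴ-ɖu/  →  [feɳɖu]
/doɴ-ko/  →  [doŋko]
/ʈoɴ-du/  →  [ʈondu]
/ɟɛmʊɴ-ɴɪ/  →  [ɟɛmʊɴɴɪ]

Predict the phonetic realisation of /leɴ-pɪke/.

[lempɪke]

The data show regressive place assimilation: /ɴ/ → [ɲ] before /ɟ/; /ɴ/ → [ɳ] before /ɖ/; /ɴ/ → [ŋ] before /k/; /ɴ/ → [n] before /d/. In each pair only place changes, matching the following consonant, while manner and voice stay constant.
Nothing changes in [ɟɛmʊɴɴɪ]: there the adjacent consonants already agree in place (/ɴ/ and /ɴ/ are both uvular), so this form is consistent with the same rule.
/ɴ/ is a voiced uvular nasal. The following trigger /p/ is bilabial, so /ɴ/ must become bilabial as well.
The voiced bilabial nasal is [m], so /ɴ/ → [m].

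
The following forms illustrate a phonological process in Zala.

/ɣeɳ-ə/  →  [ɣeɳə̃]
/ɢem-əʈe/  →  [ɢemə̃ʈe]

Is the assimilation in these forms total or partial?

The vowel /ə/ surfaces as nasalised [ə̃] next to the preceding nasal /ɳ/ — it has acquired the [+nasal] feature of its neighbour.
Likewise in the remaining data: /ə/ → [ə̃] after /m/ — each time a vowel is nasalised next to a preceding nasal.

partial assimilation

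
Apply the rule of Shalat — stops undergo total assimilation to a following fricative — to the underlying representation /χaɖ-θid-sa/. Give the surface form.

/ɖ/ is the segment targeted by the rule; it sits immediately before /θ/, so it assimilates completely and surfaces as [θ].
At the second juncture, /d/ likewise becomes [s] adjacent to /s/.

[χaθθissa]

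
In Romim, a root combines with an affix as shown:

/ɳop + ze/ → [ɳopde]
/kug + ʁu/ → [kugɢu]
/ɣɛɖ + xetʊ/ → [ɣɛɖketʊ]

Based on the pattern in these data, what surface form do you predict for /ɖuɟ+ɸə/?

The data show progressive manner assimilation: /z/ → [d] after /p/; /ʁ/ → [ɢ] after /g/; /x/ → [k] after /ɖ/. In each pair only manner changes, matching the preceding consonant, while place and voice stay constant.
The rule targets /ɸ/ (voiceless bilabial fricative), which sits after the trigger /ɟ/ (stop).
A voiceless bilabial stop is [p], so the surface segment is [p].

[ɖuɟpə]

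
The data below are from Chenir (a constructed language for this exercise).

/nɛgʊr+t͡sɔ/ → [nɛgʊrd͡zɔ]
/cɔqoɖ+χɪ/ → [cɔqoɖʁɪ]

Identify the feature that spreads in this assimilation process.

voicing

The segment that alternates is /t͡s/, which surfaces as [d͡z] when adjacent to /r/.
/t͡s/ is voiceless while /r/ is voiced; the output [d͡z] is voiced, matching the trigger — so the feature that spreads is voicing.
The other alternating form patterns the same way: /χ/ → [ʁ] after /ɖ/ (voiceless → voiced, matching voiced) — only voicing changes, and always toward the preceding segment.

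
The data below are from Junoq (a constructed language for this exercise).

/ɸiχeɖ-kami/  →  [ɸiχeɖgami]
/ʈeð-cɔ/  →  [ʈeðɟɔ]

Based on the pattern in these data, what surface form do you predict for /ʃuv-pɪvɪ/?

The data show progressive voicing assimilation: /k/ → [g] after /ɖ/; /c/ → [ɟ] after /ð/. In each pair only voicing changes, matching the preceding consonant, while place and manner stay constant.
/p/ is a voiceless bilabial stop. The preceding trigger /v/ is voiced, so /p/ must become voiced as well.
A voiced bilabial stop is [b], so the surface segment is [b].

[ʃuvbɪvɪ]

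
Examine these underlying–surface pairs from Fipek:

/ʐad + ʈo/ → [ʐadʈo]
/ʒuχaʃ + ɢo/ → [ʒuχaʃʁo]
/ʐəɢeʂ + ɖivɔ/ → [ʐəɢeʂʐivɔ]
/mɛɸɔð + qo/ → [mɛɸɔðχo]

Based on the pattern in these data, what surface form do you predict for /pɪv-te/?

The data show progressive manner assimilation: /ɢ/ → [ʁ] after /ʃ/; /ɖ/ → [ʐ] after /ʂ/; /q/ → [χ] after /ð/. In each pair only manner changes, matching the preceding consonant, while place and voice stay constant.
Nothing changes in [ʐadʈo]: there the adjacent consonants already agree in manner (/ʈ/ and /d/ are both stops), so this form is consistent with the same rule.
/t/ is a voiceless alveolar stop. The preceding trigger /v/ is a fricative, so /t/ must become a fricative as well.
The voiceless alveolar fricative is [s], so /t/ → [s].

[pɪvse]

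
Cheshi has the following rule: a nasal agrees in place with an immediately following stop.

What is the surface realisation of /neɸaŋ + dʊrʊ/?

/ŋ/ is a voiced velar nasal. The following trigger /d/ is alveolar, so /ŋ/ must become alveolar as well.
A voiced alveolar nasal is [n], so the surface segment is [n].

[neɸandʊrʊ]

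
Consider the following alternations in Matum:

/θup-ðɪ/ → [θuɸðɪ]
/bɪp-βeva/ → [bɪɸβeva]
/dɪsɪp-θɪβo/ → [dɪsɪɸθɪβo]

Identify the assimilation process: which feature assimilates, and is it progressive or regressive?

Comparing underlying and surface forms, /p/ → [ɸ] is the alternation; the neighbouring /ð/ is constant.
The change stop → fricative matches the manner of the following /ð/, identifying this as manner assimilation.
Place and voice are unchanged, so the assimilation is partial, not total.
The other alternating forms pattern the same way: /p/ → [ɸ] before /β/ (stop → fricative, matching a fricative); /p/ → [ɸ] before /θ/ (stop → fricative, matching a fricative) — only manner changes, and always toward the following segment.
The trigger is the following segment, so the direction is regressive (anticipatory).

regressive manner assimilation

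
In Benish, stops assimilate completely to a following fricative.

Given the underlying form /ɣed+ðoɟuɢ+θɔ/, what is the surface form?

[ɣeððoɟuθθɔ]

/d/ is the segment targeted by the rule; it sits immediately before /ð/, so it assimilates completely and surfaces as [ð].
At the second juncture, /ɢ/ likewise becomes [θ] adjacent to /θ/.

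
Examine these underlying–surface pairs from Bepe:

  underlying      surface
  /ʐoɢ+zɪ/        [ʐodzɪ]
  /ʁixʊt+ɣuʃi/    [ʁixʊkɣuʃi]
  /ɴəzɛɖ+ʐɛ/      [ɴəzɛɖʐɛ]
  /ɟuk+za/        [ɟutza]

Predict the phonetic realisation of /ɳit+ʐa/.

The data show regressive place assimilation: /ɢ/ → [d] before /z/; /t/ → [k] before /ɣ/; /k/ → [t] before /z/. In each pair only place changes, matching the following consonant, while manner and voice stay constant.
Nothing changes in [ɴəzɛɖʐɛ]: there the adjacent consonants already agree in place (/ɖ/ and /ʐ/ are both retroflex), so this form is consistent with the same rule.
The rule targets /t/ (voiceless alveolar stop), which sits before the trigger /ʐ/ (retroflex).
The voiceless retroflex stop is [ʈ], so /t/ → [ʈ].

[ɳiʈʐa]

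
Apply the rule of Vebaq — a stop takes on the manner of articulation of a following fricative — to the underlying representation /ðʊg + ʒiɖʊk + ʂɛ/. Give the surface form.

[ðʊɣʒiɖʊxʂɛ]

The rule targets /g/ (voiced velar stop), which sits before the trigger /ʒ/ (fricative).
The voiced velar fricative is [ɣ], so /g/ → [ɣ].
The same rule applies at the second boundary: /k/ → [x] next to /ʂ/.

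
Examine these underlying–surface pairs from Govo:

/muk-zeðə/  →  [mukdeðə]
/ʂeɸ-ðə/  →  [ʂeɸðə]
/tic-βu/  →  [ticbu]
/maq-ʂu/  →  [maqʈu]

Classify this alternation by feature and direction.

progressive manner assimilation

Comparing underlying and surface forms, /z/ → [d] is the alternation; the neighbouring /k/ is constant.
The change fricative → stop matches the manner of the preceding /k/, identifying this as manner assimilation.
Place and voice are unchanged, so the assimilation is partial, not total.
The same holds elsewhere in the data: /β/ → [b] after /c/ (fricative → stop, matching a stop); /ʂ/ → [ʈ] after /q/ (fricative → stop, matching a stop) — only manner changes, and always toward the preceding segment.
No alternation appears in [ʂeɸðə]: there the adjacent consonants already agree in manner (/ð/ and /ɸ/ are both fricatives), so this form is consistent with the same rule.
Since the segment that changes follows the conditioning segment, the assimilation is progressive.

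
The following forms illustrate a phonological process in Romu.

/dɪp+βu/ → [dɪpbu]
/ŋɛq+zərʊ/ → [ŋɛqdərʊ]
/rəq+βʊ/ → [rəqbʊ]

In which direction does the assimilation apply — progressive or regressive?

progressive

The segment that alternates is /β/, which surfaces as [b] when adjacent to /p/.
The change fricative → stop matches the manner of the preceding /p/, identifying this as manner assimilation.
Checking the remaining alternations: /z/ → [d] after /q/ (fricative → stop, matching a stop); /β/ → [b] after /q/ (fricative → stop, matching a stop) — only manner changes, and always toward the preceding segment.
Since the segment that changes follows the conditioning segment, the assimilation is progressive.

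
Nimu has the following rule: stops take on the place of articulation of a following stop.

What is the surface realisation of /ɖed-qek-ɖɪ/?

The rule targets /d/ (voiced alveolar stop), which sits before the trigger /q/ (uvular).
The voiced uvular stop is [ɢ], so /d/ → [ɢ].
At the second juncture, /k/ likewise becomes [ʈ] adjacent to /ɖ/.

[ɖeɢqeʈɖɪ]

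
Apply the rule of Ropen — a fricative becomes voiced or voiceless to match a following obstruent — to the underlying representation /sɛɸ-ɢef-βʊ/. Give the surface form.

[sɛβɢevβʊ]

/ɸ/ is a voiceless bilabial fricative. The following trigger /ɢ/ is voiced, so /ɸ/ must become voiced as well.
A voiced bilabial fricative is [β], so the surface segment is [β].
The same rule applies at the second boundary: /f/ → [v] next to /β/.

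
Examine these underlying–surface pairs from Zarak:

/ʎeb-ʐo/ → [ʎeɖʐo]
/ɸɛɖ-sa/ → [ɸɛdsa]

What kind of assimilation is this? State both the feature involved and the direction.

The segment that alternates is /b/, which surfaces as [ɖ] when adjacent to /ʐ/.
/b/ is bilabial while /ʐ/ is retroflex; the output [ɖ] is retroflex, matching the trigger — so the feature that spreads is place.
Manner and voice are unchanged, so the assimilation is partial, not total.
The same holds elsewhere in the data: /ɖ/ → [d] before /s/ (retroflex → alveolar, matching alveolar) — only place changes, and always toward the following segment.
The trigger is the following segment, so the direction is regressive (anticipatory).

regressive place assimilation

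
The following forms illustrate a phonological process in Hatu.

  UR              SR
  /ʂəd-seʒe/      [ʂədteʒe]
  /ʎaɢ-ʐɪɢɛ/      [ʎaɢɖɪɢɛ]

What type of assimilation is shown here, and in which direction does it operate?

The segment that alternates is /s/, which surfaces as [t] when adjacent to /d/.
The change fricative → stop matches the manner of the preceding /d/, identifying this as manner assimilation.
Place and voice are unchanged, so the assimilation is partial, not total.
The other alternating form patterns the same way: /ʐ/ → [ɖ] after /ɢ/ (fricative → stop, matching a stop) — only manner changes, and always toward the preceding segment.
Since the segment that changes follows the conditioning segment, the assimilation is progressive.

progressive manner assimilation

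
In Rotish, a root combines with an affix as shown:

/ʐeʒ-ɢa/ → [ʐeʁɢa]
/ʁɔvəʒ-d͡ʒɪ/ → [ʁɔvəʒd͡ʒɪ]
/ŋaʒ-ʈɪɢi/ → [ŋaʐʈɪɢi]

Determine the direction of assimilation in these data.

Underlying /ʒ/ is realised as [ʁ] next to /ɢ/; /ɢ/ itself does not change.
/ʒ/ is postalveolar while /ɢ/ is uvular; the output [ʁ] is uvular, matching the trigger — so the feature that spreads is place.
The same holds elsewhere in the data: /ʒ/ → [ʐ] before /ʈ/ (postalveolar → retroflex, matching retroflex) — only place changes, and always toward the following segment.
No alternation appears in [ʁɔvəʒd͡ʒɪ]: there the adjacent consonants already agree in place (/ʒ/ and /d͡ʒ/ are both postalveolar), so this form is consistent with the same rule.
Since the segment that changes precedes the conditioning segment, the assimilation is regressive.

regressive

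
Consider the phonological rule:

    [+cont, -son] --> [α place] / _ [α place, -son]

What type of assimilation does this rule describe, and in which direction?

regressive place assimilation

The shared variable α links the value of the place features (abbreviated [place]) on the target to the same value on the neighbouring segment, so place is the feature that assimilates.
Since the environment is written after the underscore, the trigger follows the target; the direction is regressive.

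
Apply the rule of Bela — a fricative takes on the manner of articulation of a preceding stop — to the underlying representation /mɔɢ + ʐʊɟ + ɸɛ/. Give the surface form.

The rule targets /ʐ/ (voiced retroflex fricative), which sits after the trigger /ɢ/ (stop).
The voiced retroflex stop is [ɖ], so /ʐ/ → [ɖ].
The same rule applies at the second boundary: /ɸ/ → [p] next to /ɟ/.

[mɔɢɖʊɟpɛ]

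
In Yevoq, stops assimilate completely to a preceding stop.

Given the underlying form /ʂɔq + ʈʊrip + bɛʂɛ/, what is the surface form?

/ʈ/ is the segment targeted by the rule; it sits immediately after /q/, so it assimilates completely and surfaces as [q].
The same rule applies at the second boundary: /b/ → [p] next to /p/.

[ʂɔqqʊrippɛʂɛ]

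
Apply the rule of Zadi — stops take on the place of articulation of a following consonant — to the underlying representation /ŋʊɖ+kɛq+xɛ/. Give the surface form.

The rule targets /ɖ/ (voiced retroflex stop), which sits before the trigger /k/ (velar).
Changing only its place to velar gives [g] — the voiced velar stop.
At the second juncture, /q/ likewise becomes [k] adjacent to /x/.

[ŋʊgkɛkxɛ]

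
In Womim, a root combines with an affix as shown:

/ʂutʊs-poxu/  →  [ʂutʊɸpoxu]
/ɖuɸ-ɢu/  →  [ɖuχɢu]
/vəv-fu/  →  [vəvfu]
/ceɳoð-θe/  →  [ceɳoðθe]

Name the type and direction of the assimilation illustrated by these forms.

regressive place assimilation

Comparing underlying and surface forms, /s/ → [ɸ] is the alternation; the neighbouring /p/ is constant.
/s/ is alveolar while /p/ is bilabial; the output [ɸ] is bilabial, matching the trigger — so the feature that spreads is place.
Manner and voice are unchanged, so the assimilation is partial, not total.
The other alternating form patterns the same way: /ɸ/ → [χ] before /ɢ/ (bilabial → uvular, matching uvular) — only place changes, and always toward the following segment.
No alternation appears in [vəvfu], [ceɳoðθe]: there the adjacent consonants already agree in place (/v/ and /f/ are both labiodental; /ð/ and /θ/ are both dental), so these forms are consistent with the same rule.
The trigger is the following segment, so the direction is regressive (anticipatory).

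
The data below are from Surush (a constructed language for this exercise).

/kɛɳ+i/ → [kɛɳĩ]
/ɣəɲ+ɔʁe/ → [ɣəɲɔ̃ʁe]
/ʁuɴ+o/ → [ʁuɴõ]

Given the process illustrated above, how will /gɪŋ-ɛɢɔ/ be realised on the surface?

[gɪŋɛ̃ɢɔ]

The data show progressive nasality assimilation (vowel nasalisation): /i/ → [ĩ] after /ɳ/; /ɔ/ → [ɔ̃] after /ɲ/; /o/ → [õ] after /ɴ/ — a vowel is nasalised by an immediately preceding nasal consonant.
The vowel /ɛ/ is adjacent to the preceding nasal /ŋ/, so it acquires [+nasal] and surfaces as [ɛ̃].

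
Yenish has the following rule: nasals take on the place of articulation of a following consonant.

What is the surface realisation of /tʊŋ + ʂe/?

[tʊɳʂe]

The rule targets /ŋ/ (voiced velar nasal), which sits before the trigger /ʂ/ (retroflex).
The voiced retroflex nasal is [ɳ], so /ŋ/ → [ɳ].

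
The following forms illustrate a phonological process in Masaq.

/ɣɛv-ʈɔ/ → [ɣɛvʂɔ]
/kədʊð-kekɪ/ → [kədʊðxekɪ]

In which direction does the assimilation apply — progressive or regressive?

Underlying /ʈ/ is realised as [ʂ] next to /v/; /v/ itself does not change.
/ʈ/ is a stop while /v/ is a fricative; the output [ʂ] is a fricative, matching the trigger — so the feature that spreads is manner.
The other alternating form patterns the same way: /k/ → [x] after /ð/ (stop → fricative, matching a fricative) — only manner changes, and always toward the preceding segment.
Since the segment that changes follows the conditioning segment, the assimilation is progressive.

progressive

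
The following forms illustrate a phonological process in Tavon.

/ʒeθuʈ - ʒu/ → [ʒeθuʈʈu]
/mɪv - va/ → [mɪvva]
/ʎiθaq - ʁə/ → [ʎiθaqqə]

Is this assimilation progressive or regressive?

Underlying /ʒ/ is realised as [ʈ] next to /ʈ/; /ʈ/ itself does not change.
The output [ʈ] is identical to the trigger /ʈ/ — every feature (place, manner, voicing) has been copied — so this is total assimilation.
The remaining alternation confirms this: /ʁ/ → [q] after /q/ — in each case the output is a copy of the preceding consonant.
In [mɪvva] the two consonants at the boundary are already identical (/v/ + /v/), so the rule applies vacuously and nothing changes.
Since the segment that changes follows the conditioning segment, the assimilation is progressive.

progressive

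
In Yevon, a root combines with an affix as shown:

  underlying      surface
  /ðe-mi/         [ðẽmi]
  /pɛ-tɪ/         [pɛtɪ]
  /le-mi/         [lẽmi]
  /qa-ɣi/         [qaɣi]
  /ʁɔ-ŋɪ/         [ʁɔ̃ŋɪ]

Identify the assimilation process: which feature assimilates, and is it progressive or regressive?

regressive nasality assimilation (vowel nasalisation)

The vowel /e/ surfaces as nasalised [ẽ] next to the following nasal /m/ — it has acquired the [+nasal] feature of its neighbour.
Likewise in the remaining data: /ɔ/ → [ɔ̃] before /ŋ/ — each time a vowel is nasalised next to a following nasal.
No change occurs in [pɛtɪ], [qaɣi] because the vowel at the boundary is adjacent to an oral consonant, not a nasal (/ɛ/ next to /t/; /a/ next to /ɣ/).
Because the conditioning nasal is to the right of the vowel that changes, the process is regressive (anticipatory).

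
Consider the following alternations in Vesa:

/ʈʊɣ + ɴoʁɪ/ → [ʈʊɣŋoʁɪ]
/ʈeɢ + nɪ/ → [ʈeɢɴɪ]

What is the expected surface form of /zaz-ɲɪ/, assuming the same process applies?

[zaznɪ]

The data show progressive place assimilation: /ɴ/ → [ŋ] after /ɣ/; /n/ → [ɴ] after /ɢ/. In each pair only place changes, matching the preceding consonant, while manner and voice stay constant.
/ɲ/ is a voiced palatal nasal. The preceding trigger /z/ is alveolar, so /ɲ/ must become alveolar as well.
A voiced alveolar nasal is [n], so the surface segment is [n].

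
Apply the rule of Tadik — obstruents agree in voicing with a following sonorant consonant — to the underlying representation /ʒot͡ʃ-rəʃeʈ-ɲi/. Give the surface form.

The rule targets /t͡ʃ/ (voiceless postalveolar affricate), which sits before the trigger /r/ (voiced).
The voiced postalveolar affricate is [d͡ʒ], so /t͡ʃ/ → [d͡ʒ].
At the second juncture, /ʈ/ likewise becomes [ɖ] adjacent to /ɲ/.

[ʒod͡ʒrəʃeɖɲi]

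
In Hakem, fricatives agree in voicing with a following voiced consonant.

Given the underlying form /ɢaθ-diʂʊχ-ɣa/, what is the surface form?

[ɢaðdiʂʊʁɣa]

/θ/ is a voiceless dental fricative. The following trigger /d/ is voiced, so /θ/ must become voiced as well.
A voiced dental fricative is [ð], so the surface segment is [ð].
The same rule applies at the second boundary: /χ/ → [ʁ] next to /ɣ/.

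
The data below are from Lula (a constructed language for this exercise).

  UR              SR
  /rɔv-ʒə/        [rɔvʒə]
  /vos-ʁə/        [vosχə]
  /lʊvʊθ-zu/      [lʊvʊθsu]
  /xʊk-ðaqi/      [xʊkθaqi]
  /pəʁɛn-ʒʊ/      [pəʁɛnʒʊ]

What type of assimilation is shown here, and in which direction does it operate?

progressive voicing assimilation

The segment that alternates is /ʁ/, which surfaces as [χ] when adjacent to /s/.
The change voiced → voiceless matches the voicing of the preceding /s/, identifying this as voicing assimilation.
Place and manner are unchanged, so the assimilation is partial, not total.
The other alternating forms pattern the same way: /z/ → [s] after /θ/ (voiced → voiceless, matching voiceless); /ð/ → [θ] after /k/ (voiced → voiceless, matching voiceless) — only voicing changes, and always toward the preceding segment.
No alternation appears in [rɔvʒə], [pəʁɛnʒʊ]: there the adjacent consonants already agree in voicing (/ʒ/ and /v/ are both voiced; /ʒ/ and /n/ are both voiced), so these forms are consistent with the same rule.
The trigger is the preceding segment, so the direction is progressive (perseverative).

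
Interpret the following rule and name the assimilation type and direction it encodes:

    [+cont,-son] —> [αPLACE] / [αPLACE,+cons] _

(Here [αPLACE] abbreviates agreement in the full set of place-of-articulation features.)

The rule copies the place features (abbreviated [PLACE]) from the environment onto the target, so the assimilating feature is place.
Since the environment is written before the underscore, the trigger precedes the target; the direction is progressive.

progressive place assimilation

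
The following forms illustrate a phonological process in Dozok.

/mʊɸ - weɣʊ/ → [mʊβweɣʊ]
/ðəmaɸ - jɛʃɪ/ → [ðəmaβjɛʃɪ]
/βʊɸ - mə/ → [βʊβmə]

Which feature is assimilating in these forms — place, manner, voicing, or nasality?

voicing

The segment that alternates is /ɸ/, which surfaces as [β] when adjacent to /w/.
/ɸ/ is voiceless while /w/ is voiced; the output [β] is voiced, matching the trigger — so the feature that spreads is voicing.
Checking the remaining alternations: /ɸ/ → [β] before /j/ (voiceless → voiced, matching voiced); /ɸ/ → [β] before /m/ (voiceless → voiced, matching voiced) — only voicing changes, and always toward the following segment.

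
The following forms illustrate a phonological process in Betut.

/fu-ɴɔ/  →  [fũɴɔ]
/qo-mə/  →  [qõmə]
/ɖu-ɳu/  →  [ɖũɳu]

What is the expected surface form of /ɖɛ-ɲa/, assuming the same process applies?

[ɖɛ̃ɲa]

The data show regressive nasality assimilation (vowel nasalisation): /u/ → [ũ] before /ɴ/; /o/ → [õ] before /m/; /u/ → [ũ] before /ɳ/ — a vowel is nasalised by an immediately following nasal consonant.
/ɛ/ sits next to the nasal /ɲ/ and is therefore nasalised to [ɛ̃].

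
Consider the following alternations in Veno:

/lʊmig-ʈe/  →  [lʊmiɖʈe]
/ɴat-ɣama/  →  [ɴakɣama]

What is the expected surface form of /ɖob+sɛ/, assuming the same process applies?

[ɖodsɛ]

The data show regressive place assimilation: /g/ → [ɖ] before /ʈ/; /t/ → [k] before /ɣ/. In each pair only place changes, matching the following consonant, while manner and voice stay constant.
/b/ is a voiced bilabial stop. The following trigger /s/ is alveolar, so /b/ must become alveolar as well.
Changing only its place to alveolar gives [d] — the voiced alveolar stop.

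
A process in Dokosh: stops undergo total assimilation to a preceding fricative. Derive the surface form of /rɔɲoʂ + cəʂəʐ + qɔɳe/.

/c/ is the segment targeted by the rule; it sits immediately after /ʂ/, so it assimilates completely and surfaces as [ʂ].
The same rule applies at the second boundary: /q/ → [ʐ] next to /ʐ/.

[rɔɲoʂʂəʂəʐʐɔɳe]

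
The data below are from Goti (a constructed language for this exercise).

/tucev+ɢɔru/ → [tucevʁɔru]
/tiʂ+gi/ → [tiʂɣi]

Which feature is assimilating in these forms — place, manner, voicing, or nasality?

manner

Comparing underlying and surface forms, /ɢ/ → [ʁ] is the alternation; the neighbouring /v/ is constant.
The change stop → fricative matches the manner of the preceding /v/, identifying this as manner assimilation.
Checking the remaining alternation: /g/ → [ɣ] after /ʂ/ (stop → fricative, matching a fricative) — only manner changes, and always toward the preceding segment.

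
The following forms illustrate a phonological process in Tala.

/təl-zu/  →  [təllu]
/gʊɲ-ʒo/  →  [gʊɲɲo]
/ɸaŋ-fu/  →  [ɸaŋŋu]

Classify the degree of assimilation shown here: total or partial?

total assimilation

The segment that alternates is /ʒ/, which surfaces as [ɲ] when adjacent to /ɲ/.
The output [ɲ] is identical to the trigger /ɲ/ — every feature (place, manner, voicing) has been copied — so this is total assimilation.
The other forms behave the same way: /z/ → [l] after /l/; /f/ → [ŋ] after /ŋ/ — in each case the output is a copy of the preceding consonant.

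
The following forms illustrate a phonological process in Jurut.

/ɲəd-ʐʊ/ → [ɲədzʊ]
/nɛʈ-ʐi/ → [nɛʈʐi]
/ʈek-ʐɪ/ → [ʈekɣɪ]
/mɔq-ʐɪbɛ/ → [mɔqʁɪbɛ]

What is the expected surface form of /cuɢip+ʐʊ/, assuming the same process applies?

[cuɢipβʊ]

The data show progressive place assimilation: /ʐ/ → [z] after /d/; /ʐ/ → [ɣ] after /k/; /ʐ/ → [ʁ] after /q/. In each pair only place changes, matching the preceding consonant, while manner and voice stay constant.
No alternation appears in [nɛʈʐi]: there the adjacent consonants already agree in place (/ʐ/ and /ʈ/ are both retroflex), so this form is consistent with the same rule.
/ʐ/ is a voiced retroflex fricative. The preceding trigger /p/ is bilabial, so /ʐ/ must become bilabial as well.
A voiced bilabial fricative is [β], so the surface segment is [β].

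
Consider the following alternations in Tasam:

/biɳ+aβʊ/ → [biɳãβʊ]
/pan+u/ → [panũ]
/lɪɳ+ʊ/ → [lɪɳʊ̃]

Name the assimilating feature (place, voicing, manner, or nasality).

nasality

The vowel /a/ surfaces as nasalised [ã] next to the preceding nasal /ɳ/ — it has acquired the [+nasal] feature of its neighbour.
Likewise in the remaining data: /u/ → [ũ] after /n/; /ʊ/ → [ʊ̃] after /ɳ/ — each time a vowel is nasalised next to a preceding nasal.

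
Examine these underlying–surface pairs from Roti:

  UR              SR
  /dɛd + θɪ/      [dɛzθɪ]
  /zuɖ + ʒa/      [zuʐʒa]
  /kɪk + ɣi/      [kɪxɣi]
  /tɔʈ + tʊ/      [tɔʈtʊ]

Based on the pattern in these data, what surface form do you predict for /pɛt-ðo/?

The data show regressive manner assimilation: /d/ → [z] before /θ/; /ɖ/ → [ʐ] before /ʒ/; /k/ → [x] before /ɣ/. In each pair only manner changes, matching the following consonant, while place and voice stay constant.
Nothing changes in [tɔʈtʊ]: there the adjacent consonants already agree in manner (/ʈ/ and /t/ are both stops), so this form is consistent with the same rule.
/t/ is a voiceless alveolar stop. The following trigger /ð/ is a fricative, so /t/ must become a fricative as well.
Changing only its manner to fricative gives [s] — the voiceless alveolar fricative.

[pɛsðo]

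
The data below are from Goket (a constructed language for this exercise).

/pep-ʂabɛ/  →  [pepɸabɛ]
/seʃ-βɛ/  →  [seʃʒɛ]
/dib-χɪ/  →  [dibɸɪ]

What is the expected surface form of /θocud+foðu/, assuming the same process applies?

[θocudsoðu]

The data show progressive place assimilation: /ʂ/ → [ɸ] after /p/; /β/ → [ʒ] after /ʃ/; /χ/ → [ɸ] after /b/. In each pair only place changes, matching the preceding consonant, while manner and voice stay constant.
/f/ is a voiceless labiodental fricative. The preceding trigger /d/ is alveolar, so /f/ must become alveolar as well.
The voiceless alveolar fricative is [s], so /f/ → [s].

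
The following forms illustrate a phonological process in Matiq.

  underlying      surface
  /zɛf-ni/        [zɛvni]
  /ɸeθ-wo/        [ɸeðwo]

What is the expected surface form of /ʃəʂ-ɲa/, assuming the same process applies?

The data show regressive voicing assimilation: /f/ → [v] before /n/; /θ/ → [ð] before /w/. In each pair only voicing changes, matching the following consonant, while place and manner stay constant.
/ʂ/ is a voiceless retroflex fricative. The following trigger /ɲ/ is voiced, so /ʂ/ must become voiced as well.
The voiced retroflex fricative is [ʐ], so /ʂ/ → [ʐ].

[ʃəʐɲa]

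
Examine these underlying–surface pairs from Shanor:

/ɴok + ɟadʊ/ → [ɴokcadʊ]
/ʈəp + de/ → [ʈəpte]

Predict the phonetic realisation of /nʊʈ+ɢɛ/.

The data show progressive voicing assimilation: /ɟ/ → [c] after /k/; /d/ → [t] after /p/. In each pair only voicing changes, matching the preceding consonant, while place and manner stay constant.
The rule targets /ɢ/ (voiced uvular stop), which sits after the trigger /ʈ/ (voiceless).
A voiceless uvular stop is [q], so the surface segment is [q].

[nʊʈqɛ]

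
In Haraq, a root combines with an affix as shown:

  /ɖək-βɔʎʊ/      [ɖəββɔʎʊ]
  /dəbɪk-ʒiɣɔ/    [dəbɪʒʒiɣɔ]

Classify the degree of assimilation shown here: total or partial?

total assimilation

Comparing underlying and surface forms, /k/ → [β] is the alternation; the neighbouring /β/ is constant.
The output [β] is identical to the trigger /β/ — every feature (place, manner, voicing) has been copied — so this is total assimilation.
The other form behaves the same way: /k/ → [ʒ] before /ʒ/ — in each case the output is a copy of the following consonant.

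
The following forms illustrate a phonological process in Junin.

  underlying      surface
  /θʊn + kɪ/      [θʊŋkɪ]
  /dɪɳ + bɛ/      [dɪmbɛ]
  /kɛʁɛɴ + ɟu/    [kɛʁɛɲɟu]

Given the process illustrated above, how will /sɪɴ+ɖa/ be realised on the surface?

[sɪɳɖa]

The data show regressive place assimilation: /n/ → [ŋ] before /k/; /ɳ/ → [m] before /b/; /ɴ/ → [ɲ] before /ɟ/. In each pair only place changes, matching the following consonant, while manner and voice stay constant.
The rule targets /ɴ/ (voiced uvular nasal), which sits before the trigger /ɖ/ (retroflex).
Changing only its place to retroflex gives [ɳ] — the voiced retroflex nasal.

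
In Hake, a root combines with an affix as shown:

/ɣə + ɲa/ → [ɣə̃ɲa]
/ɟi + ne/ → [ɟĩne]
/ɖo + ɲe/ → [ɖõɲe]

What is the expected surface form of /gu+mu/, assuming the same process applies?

[gũmu]

The data show regressive nasality assimilation (vowel nasalisation): /ə/ → [ə̃] before /ɲ/; /i/ → [ĩ] before /n/; /o/ → [õ] before /ɲ/ — a vowel is nasalised by an immediately following nasal consonant.
The vowel /u/ is adjacent to the following nasal /m/, so it acquires [+nasal] and surfaces as [ũ].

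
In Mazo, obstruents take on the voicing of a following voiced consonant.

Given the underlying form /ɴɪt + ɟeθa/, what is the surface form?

[ɴɪdɟeθa]

The rule targets /t/ (voiceless alveolar stop), which sits before the trigger /ɟ/ (voiced).
A voiced alveolar stop is [d], so the surface segment is [d].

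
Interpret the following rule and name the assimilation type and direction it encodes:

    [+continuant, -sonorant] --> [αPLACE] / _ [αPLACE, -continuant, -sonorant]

regressive place assimilation

The rule copies the place features (abbreviated [PLACE]) from the environment onto the target, so the assimilating feature is place.
Since the environment is written after the underscore, the trigger follows the target; the direction is regressive.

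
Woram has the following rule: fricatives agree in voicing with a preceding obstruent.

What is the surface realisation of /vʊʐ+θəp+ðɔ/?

[vʊʐðəpθɔ]

The rule targets /θ/ (voiceless dental fricative), which sits after the trigger /ʐ/ (voiced).
A voiced dental fricative is [ð], so the surface segment is [ð].
The same rule applies at the second boundary: /ð/ → [θ] next to /p/.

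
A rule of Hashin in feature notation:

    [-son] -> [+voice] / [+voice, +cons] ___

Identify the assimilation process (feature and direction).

The structural change is [+voice], and the conditioning segment [+voice, +cons] (a voiced consonant) is itself voiced, so the target comes to share the voicing of its neighbour — voicing assimilation.
The conditioning segment sits to the left of the focus bar, meaning the trigger precedes the segment that changes — progressive assimilation.

progressive voicing assimilation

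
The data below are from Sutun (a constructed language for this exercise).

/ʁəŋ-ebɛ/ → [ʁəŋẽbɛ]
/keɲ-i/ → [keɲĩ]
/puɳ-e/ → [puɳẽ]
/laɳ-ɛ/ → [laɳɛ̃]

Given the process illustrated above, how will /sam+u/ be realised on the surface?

The data show progressive nasality assimilation (vowel nasalisation): /e/ → [ẽ] after /ŋ/; /i/ → [ĩ] after /ɲ/; /e/ → [ẽ] after /ɳ/; /ɛ/ → [ɛ̃] after /ɳ/ — a vowel is nasalised by an immediately preceding nasal consonant.
The vowel /u/ is adjacent to the preceding nasal /m/, so it acquires [+nasal] and surfaces as [ũ].

[samũ]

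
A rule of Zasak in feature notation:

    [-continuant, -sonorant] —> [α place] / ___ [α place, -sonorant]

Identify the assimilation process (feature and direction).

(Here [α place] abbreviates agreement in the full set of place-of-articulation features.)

regressive place assimilation

The rule copies the place features (abbreviated [place]) from the environment onto the target, so the assimilating feature is place.
The conditioning segment sits to the right of the focus bar, meaning the trigger follows the segment that changes — regressive assimilation.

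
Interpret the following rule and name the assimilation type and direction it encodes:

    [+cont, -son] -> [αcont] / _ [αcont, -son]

regressive manner assimilation

The shared variable α links the value of [cont] on the target to that of the neighbouring obstruent. [cont] distinguishes stops from fricatives — a manner-of-articulation feature — so this is manner assimilation.
The conditioning segment sits to the right of the focus bar, meaning the trigger follows the segment that changes — regressive assimilation.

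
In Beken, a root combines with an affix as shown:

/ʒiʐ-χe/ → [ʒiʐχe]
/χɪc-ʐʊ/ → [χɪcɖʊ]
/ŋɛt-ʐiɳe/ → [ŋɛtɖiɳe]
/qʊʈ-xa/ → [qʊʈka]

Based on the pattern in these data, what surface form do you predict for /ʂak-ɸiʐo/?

The data show progressive manner assimilation: /ʐ/ → [ɖ] after /c/; /ʐ/ → [ɖ] after /t/; /x/ → [k] after /ʈ/. In each pair only manner changes, matching the preceding consonant, while place and voice stay constant.
Nothing changes in [ʒiʐχe]: there the adjacent consonants already agree in manner (/χ/ and /ʐ/ are both fricatives), so this form is consistent with the same rule.
/ɸ/ is a voiceless bilabial fricative. The preceding trigger /k/ is a stop, so /ɸ/ must become a stop as well.
A voiceless bilabial stop is [p], so the surface segment is [p].

[ʂakpiʐo]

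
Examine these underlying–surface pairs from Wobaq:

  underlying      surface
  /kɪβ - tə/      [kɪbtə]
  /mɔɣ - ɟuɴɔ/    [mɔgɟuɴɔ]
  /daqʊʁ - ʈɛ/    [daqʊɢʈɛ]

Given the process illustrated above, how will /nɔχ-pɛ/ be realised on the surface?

The data show regressive manner assimilation: /β/ → [b] before /t/; /ɣ/ → [g] before /ɟ/; /ʁ/ → [ɢ] before /ʈ/. In each pair only manner changes, matching the following consonant, while place and voice stay constant.
The rule targets /χ/ (voiceless uvular fricative), which sits before the trigger /p/ (stop).
A voiceless uvular stop is [q], so the surface segment is [q].

[nɔqpɛ]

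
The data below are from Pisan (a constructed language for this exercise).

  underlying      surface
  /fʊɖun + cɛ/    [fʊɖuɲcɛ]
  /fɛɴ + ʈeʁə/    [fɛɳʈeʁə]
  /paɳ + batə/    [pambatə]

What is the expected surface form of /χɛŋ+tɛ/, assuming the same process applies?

[χɛntɛ]

The data show regressive place assimilation: /n/ → [ɲ] before /c/; /ɴ/ → [ɳ] before /ʈ/; /ɳ/ → [m] before /b/. In each pair only place changes, matching the following consonant, while manner and voice stay constant.
The rule targets /ŋ/ (voiced velar nasal), which sits before the trigger /t/ (alveolar).
The voiced alveolar nasal is [n], so /ŋ/ → [n].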